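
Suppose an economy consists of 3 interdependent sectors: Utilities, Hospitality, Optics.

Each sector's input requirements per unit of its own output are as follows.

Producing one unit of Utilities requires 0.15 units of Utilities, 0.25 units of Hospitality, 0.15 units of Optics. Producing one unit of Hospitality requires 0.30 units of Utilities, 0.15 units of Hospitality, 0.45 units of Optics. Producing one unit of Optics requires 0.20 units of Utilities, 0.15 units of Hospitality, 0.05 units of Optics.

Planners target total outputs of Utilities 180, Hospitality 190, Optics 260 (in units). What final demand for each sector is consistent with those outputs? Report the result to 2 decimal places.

d_1 = 44.00, d_2 = 77.50, d_3 = 134.50

I − A =
  [   0.85    -0.30    -0.20]
  [  -0.25     0.85    -0.15]
  [  -0.15    -0.45     0.95]
d = (I − A) x:
  d_1 = (+0.85)·180 + (-0.30)·190 + (-0.20)·260 = 44.00
  d_2 = (-0.25)·180 + (+0.85)·190 + (-0.15)·260 = 77.50
  d_3 = (-0.15)·180 + (-0.45)·190 + (+0.95)·260 = 134.50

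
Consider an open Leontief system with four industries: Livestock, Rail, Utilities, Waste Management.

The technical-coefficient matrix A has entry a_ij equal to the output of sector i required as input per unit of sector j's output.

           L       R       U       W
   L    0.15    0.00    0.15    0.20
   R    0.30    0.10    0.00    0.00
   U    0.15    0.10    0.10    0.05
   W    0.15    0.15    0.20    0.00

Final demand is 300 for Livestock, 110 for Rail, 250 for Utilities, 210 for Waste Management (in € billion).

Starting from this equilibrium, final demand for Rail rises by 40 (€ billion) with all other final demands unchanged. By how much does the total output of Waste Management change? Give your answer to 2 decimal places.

I − A =
  [   0.85     0.00    -0.15    -0.20]
  [  -0.30     0.90     0.00     0.00]
  [  -0.15    -0.10     0.90    -0.05]
  [  -0.15    -0.15    -0.20     1.00]
Compute the cofactors C_ij = (−1)^(i+j)·(3×3 minor ij) of I−A; the adjugate is their transpose:
adj(I−A) = Cᵀ =
  [ 0.801000   0.047125   0.171000   0.168750]
  [ 0.267000   0.699875   0.057000   0.056250]
  [ 0.174000   0.092875   0.729000   0.071250]
  [ 0.195000   0.130625   0.180000   0.663750]
det(I−A) = Σ_j (I−A)_1j·C_1j = (0.85)(0.801000) + (0.00)(0.267000) + (-0.15)(0.174000) + (-0.20)(0.195000) = 0.61575
(I − A)⁻¹ = adj(I−A) / det(I−A) ≈
  [   1.3009     0.0765     0.2777     0.2741]
  [   0.4336     1.1366     0.0926     0.0914]
  [   0.2826     0.1508     1.1839     0.1157]
  [   0.3167     0.2121     0.2923     1.0780]
Δx = (I − A)⁻¹ Δd with Δd having +40 in the Rail component and 0 elsewhere.
So Δx_W = L_WR · (+40), where L_WR = adj(I−A)_WR / det(I−A) = 0.130625 / 0.61575.
Δx_W = 0.130625 × (+40) / 0.61575 = 5.225 / 0.61575 ≈ 8.49.

Δx_W = 8.49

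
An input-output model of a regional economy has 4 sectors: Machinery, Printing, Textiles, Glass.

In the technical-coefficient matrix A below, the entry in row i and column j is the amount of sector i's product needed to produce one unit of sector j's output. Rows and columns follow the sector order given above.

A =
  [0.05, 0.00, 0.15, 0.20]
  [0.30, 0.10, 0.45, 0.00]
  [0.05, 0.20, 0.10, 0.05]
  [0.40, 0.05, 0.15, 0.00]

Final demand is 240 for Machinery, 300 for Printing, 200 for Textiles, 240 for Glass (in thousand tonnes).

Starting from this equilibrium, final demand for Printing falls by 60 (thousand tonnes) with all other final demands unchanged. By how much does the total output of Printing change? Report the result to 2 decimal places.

I − A =
  [   0.95     0.00    -0.15    -0.20]
  [  -0.30     0.90    -0.45     0.00]
  [  -0.05    -0.20     0.90    -0.05]
  [  -0.40    -0.05    -0.15     1.00]
Compute the cofactors C_ij = (−1)^(i+j)·(3×3 minor ij) of I−A; the adjugate is their transpose:
adj(I−A) = Cᵀ =
  [ 0.712125   0.045375   0.166500   0.150750]
  [ 0.299250   0.763875   0.445500   0.082125]
  [ 0.123750   0.176875   0.780000   0.063750]
  [ 0.318375   0.082875   0.205875   0.668250]
det(I−A) = Σ_j (I−A)_1j·C_1j = (0.95)(0.712125) + (0.00)(0.299250) + (-0.15)(0.123750) + (-0.20)(0.318375) = 0.59428125
(I − A)⁻¹ = adj(I−A) / det(I−A) ≈
  [   1.1983     0.0764     0.2802     0.2537]
  [   0.5035     1.2854     0.7496     0.1382]
  [   0.2082     0.2976     1.3125     0.1073]
  [   0.5357     0.1395     0.3464     1.1245]
Δx = (I − A)⁻¹ Δd with Δd having -60 in the Printing component and 0 elsewhere.
So Δx_2 = L_22 · (-60), where L_22 = adj(I−A)_22 / det(I−A) = 0.763875 / 0.59428125.
Δx_2 = 0.763875 × (-60) / 0.59428125 = -45.8325 / 0.59428125 ≈ -77.12.

Δx_2 = -77.12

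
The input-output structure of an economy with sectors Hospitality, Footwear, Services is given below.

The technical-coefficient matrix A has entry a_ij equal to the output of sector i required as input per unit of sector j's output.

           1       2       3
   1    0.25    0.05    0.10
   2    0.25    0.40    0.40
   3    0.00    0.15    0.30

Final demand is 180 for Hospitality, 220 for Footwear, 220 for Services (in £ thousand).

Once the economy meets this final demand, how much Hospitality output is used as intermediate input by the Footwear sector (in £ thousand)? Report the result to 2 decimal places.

z_12 = 42.43

I − A =
  [   0.75    -0.05    -0.10]
  [  -0.25     0.60    -0.40]
  [   0.00    -0.15     0.70]
Cofactors of I−A, C_ij = (−1)^(i+j)·(minor ij) (rows/columns in the sector order above):
  C_11 = (0.60)(0.70) − (-0.40)(-0.15) = 0.3600
  C_12 = −[(-0.25)(0.70) − (-0.40)(0.00)] = 0.1750
  C_13 = (-0.25)(-0.15) − (0.60)(0.00) = 0.0375
  C_21 = −[(-0.05)(0.70) − (-0.10)(-0.15)] = 0.0500
  C_22 = (0.75)(0.70) − (-0.10)(0.00) = 0.5250
  C_23 = −[(0.75)(-0.15) − (-0.05)(0.00)] = 0.1125
  C_31 = (-0.05)(-0.40) − (-0.10)(0.60) = 0.0800
  C_32 = −[(0.75)(-0.40) − (-0.10)(-0.25)] = 0.3250
  C_33 = (0.75)(0.60) − (-0.05)(-0.25) = 0.4375
det(I−A) = Σ_j (I−A)_1j·C_1j = (0.75)(0.3600) + (-0.05)(0.1750) + (-0.10)(0.0375) = 0.2575
adj(I−A) = Cᵀ =
  [ 0.3600   0.0500   0.0800]
  [ 0.1750   0.5250   0.3250]
  [ 0.0375   0.1125   0.4375]
(I − A)⁻¹ = adj(I−A) / det(I−A) ≈
  [   1.3981     0.1942     0.3107]
  [   0.6796     2.0388     1.2621]
  [   0.1456     0.4369     1.6990]
First solve x = (I − A)⁻¹ d = adj(I−A)·d / det(I−A); in particular x_2 = (0.1750·180 + 0.5250·220 + 0.3250·220) / 0.2575 = 218.50 / 0.2575 ≈ 848.5437.
Intermediate flow from 1 to 2: z_12 = a_12 · x_2 = 0.05 × 218.50 / 0.2575 = 10.925 / 0.2575 ≈ 42.43.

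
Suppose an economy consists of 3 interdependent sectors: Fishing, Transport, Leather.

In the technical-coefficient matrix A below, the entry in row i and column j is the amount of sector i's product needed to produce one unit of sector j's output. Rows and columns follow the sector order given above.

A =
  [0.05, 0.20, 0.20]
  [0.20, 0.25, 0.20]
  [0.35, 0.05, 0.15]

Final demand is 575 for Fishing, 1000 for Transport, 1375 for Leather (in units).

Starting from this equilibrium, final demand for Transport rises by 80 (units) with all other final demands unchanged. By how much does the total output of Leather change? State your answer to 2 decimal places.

I − A =
  [   0.95    -0.20    -0.20]
  [  -0.20     0.75    -0.20]
  [  -0.35    -0.05     0.85]
Cofactors of I−A, C_ij = (−1)^(i+j)·(minor ij) (rows/columns in the sector order above):
  C_11 = (0.75)(0.85) − (-0.20)(-0.05) = 0.6275
  C_12 = −[(-0.20)(0.85) − (-0.20)(-0.35)] = 0.2400
  C_13 = (-0.20)(-0.05) − (0.75)(-0.35) = 0.2725
  C_21 = −[(-0.20)(0.85) − (-0.20)(-0.05)] = 0.1800
  C_22 = (0.95)(0.85) − (-0.20)(-0.35) = 0.7375
  C_23 = −[(0.95)(-0.05) − (-0.20)(-0.35)] = 0.1175
  C_31 = (-0.20)(-0.20) − (-0.20)(0.75) = 0.1900
  C_32 = −[(0.95)(-0.20) − (-0.20)(-0.20)] = 0.2300
  C_33 = (0.95)(0.75) − (-0.20)(-0.20) = 0.6725
det(I−A) = Σ_j (I−A)_1j·C_1j = (0.95)(0.6275) + (-0.20)(0.2400) + (-0.20)(0.2725) = 0.493625
adj(I−A) = Cᵀ =
  [ 0.6275   0.1800   0.1900]
  [ 0.2400   0.7375   0.2300]
  [ 0.2725   0.1175   0.6725]
(I − A)⁻¹ = adj(I−A) / det(I−A) ≈
  [   1.2712     0.3646     0.3849]
  [   0.4862     1.4940     0.4659]
  [   0.5520     0.2380     1.3624]
Δx = (I − A)⁻¹ Δd with Δd having +80 in the Transport component and 0 elsewhere.
So Δx_L = L_LT · (+80), where L_LT = adj(I−A)_LT / det(I−A) = 0.1175 / 0.493625.
Δx_L = 0.1175 × (+80) / 0.493625 = 9.40 / 0.493625 ≈ 19.04.

Δx_L = 19.04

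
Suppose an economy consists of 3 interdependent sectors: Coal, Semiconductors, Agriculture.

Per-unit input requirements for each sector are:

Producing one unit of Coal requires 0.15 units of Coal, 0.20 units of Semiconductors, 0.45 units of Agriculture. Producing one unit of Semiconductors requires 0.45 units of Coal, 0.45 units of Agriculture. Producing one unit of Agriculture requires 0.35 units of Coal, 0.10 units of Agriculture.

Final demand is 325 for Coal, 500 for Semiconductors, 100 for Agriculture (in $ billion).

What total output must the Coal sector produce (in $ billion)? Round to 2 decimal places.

I − A =
  [   0.85    -0.45    -0.35]
  [  -0.20     1.00     0.00]
  [  -0.45    -0.45     0.90]
Cofactors of I−A, C_ij = (−1)^(i+j)·(minor ij) (rows/columns in the sector order above):
  C_11 = (1.00)(0.90) − (0.00)(-0.45) = 0.9000
  C_12 = −[(-0.20)(0.90) − (0.00)(-0.45)] = 0.1800
  C_13 = (-0.20)(-0.45) − (1.00)(-0.45) = 0.5400
  C_21 = −[(-0.45)(0.90) − (-0.35)(-0.45)] = 0.5625
  C_22 = (0.85)(0.90) − (-0.35)(-0.45) = 0.6075
  C_23 = −[(0.85)(-0.45) − (-0.45)(-0.45)] = 0.5850
  C_31 = (-0.45)(0.00) − (-0.35)(1.00) = 0.3500
  C_32 = −[(0.85)(0.00) − (-0.35)(-0.20)] = 0.0700
  C_33 = (0.85)(1.00) − (-0.45)(-0.20) = 0.7600
det(I−A) = Σ_j (I−A)_1j·C_1j = (0.85)(0.9000) + (-0.45)(0.1800) + (-0.35)(0.5400) = 0.4950
adj(I−A) = Cᵀ =
  [ 0.9000   0.5625   0.3500]
  [ 0.1800   0.6075   0.0700]
  [ 0.5400   0.5850   0.7600]
(I − A)⁻¹ = adj(I−A) / det(I−A) ≈
  [   1.8182     1.1364     0.7071]
  [   0.3636     1.2273     0.1414]
  [   1.0909     1.1818     1.5354]
x = (I − A)⁻¹ d = adj(I−A)·d / det(I−A), with det(I−A) = 0.4950:
  x_1 = (0.9000·325 + 0.5625·500 + 0.3500·100) / 0.4950 = 608.75 / 0.4950 ≈ 1229.80
  x_2 = (0.1800·325 + 0.6075·500 + 0.0700·100) / 0.4950 = 369.25 / 0.4950 ≈ 745.96
  x_3 = (0.5400·325 + 0.5850·500 + 0.7600·100) / 0.4950 = 544.00 / 0.4950 ≈ 1098.99

x_1 = 1229.80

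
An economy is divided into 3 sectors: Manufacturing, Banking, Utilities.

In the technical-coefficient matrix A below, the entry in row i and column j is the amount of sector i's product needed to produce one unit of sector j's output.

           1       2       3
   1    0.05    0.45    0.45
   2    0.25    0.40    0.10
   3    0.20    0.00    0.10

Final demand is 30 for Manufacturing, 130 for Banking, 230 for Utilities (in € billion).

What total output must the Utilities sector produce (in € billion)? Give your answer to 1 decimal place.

x_3 = 345.6

I − A =
  [   0.95    -0.45    -0.45]
  [  -0.25     0.60    -0.10]
  [  -0.20     0.00     0.90]
Cofactors of I−A, C_ij = (−1)^(i+j)·(minor ij) (rows/columns in the sector order above):
  C_11 = (0.60)(0.90) − (-0.10)(0.00) = 0.5400
  C_12 = −[(-0.25)(0.90) − (-0.10)(-0.20)] = 0.2450
  C_13 = (-0.25)(0.00) − (0.60)(-0.20) = 0.1200
  C_21 = −[(-0.45)(0.90) − (-0.45)(0.00)] = 0.4050
  C_22 = (0.95)(0.90) − (-0.45)(-0.20) = 0.7650
  C_23 = −[(0.95)(0.00) − (-0.45)(-0.20)] = 0.0900
  C_31 = (-0.45)(-0.10) − (-0.45)(0.60) = 0.3150
  C_32 = −[(0.95)(-0.10) − (-0.45)(-0.25)] = 0.2075
  C_33 = (0.95)(0.60) − (-0.45)(-0.25) = 0.4575
det(I−A) = Σ_j (I−A)_1j·C_1j = (0.95)(0.5400) + (-0.45)(0.2450) + (-0.45)(0.1200) = 0.34875
adj(I−A) = Cᵀ =
  [ 0.5400   0.4050   0.3150]
  [ 0.2450   0.7650   0.2075]
  [ 0.1200   0.0900   0.4575]
(I − A)⁻¹ = adj(I−A) / det(I−A) ≈
  [   1.5484     1.1613     0.9032]
  [   0.7025     2.1935     0.5950]
  [   0.3441     0.2581     1.3118]
x = (I − A)⁻¹ d = adj(I−A)·d / det(I−A), with det(I−A) = 0.34875:
  x_1 = (0.5400·30 + 0.4050·130 + 0.3150·230) / 0.34875 = 141.30 / 0.34875 ≈ 405.2
  x_2 = (0.2450·30 + 0.7650·130 + 0.2075·230) / 0.34875 = 154.525 / 0.34875 ≈ 443.1
  x_3 = (0.1200·30 + 0.0900·130 + 0.4575·230) / 0.34875 = 120.525 / 0.34875 ≈ 345.6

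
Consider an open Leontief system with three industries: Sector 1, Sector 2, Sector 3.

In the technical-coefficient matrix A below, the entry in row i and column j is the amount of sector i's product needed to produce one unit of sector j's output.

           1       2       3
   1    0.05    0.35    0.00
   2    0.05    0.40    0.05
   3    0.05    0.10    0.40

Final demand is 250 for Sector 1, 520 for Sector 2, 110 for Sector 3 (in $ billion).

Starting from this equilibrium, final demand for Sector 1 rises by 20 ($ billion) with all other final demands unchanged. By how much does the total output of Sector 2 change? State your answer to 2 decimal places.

Δx_2 = 1.99

I − A =
  [   0.95    -0.35     0.00]
  [  -0.05     0.60    -0.05]
  [  -0.05    -0.10     0.60]
Cofactors of I−A, C_ij = (−1)^(i+j)·(minor ij) (rows/columns in the sector order above):
  C_11 = (0.60)(0.60) − (-0.05)(-0.10) = 0.3550
  C_12 = −[(-0.05)(0.60) − (-0.05)(-0.05)] = 0.0325
  C_13 = (-0.05)(-0.10) − (0.60)(-0.05) = 0.0350
  C_21 = −[(-0.35)(0.60) − (0.00)(-0.10)] = 0.2100
  C_22 = (0.95)(0.60) − (0.00)(-0.05) = 0.5700
  C_23 = −[(0.95)(-0.10) − (-0.35)(-0.05)] = 0.1125
  C_31 = (-0.35)(-0.05) − (0.00)(0.60) = 0.0175
  C_32 = −[(0.95)(-0.05) − (0.00)(-0.05)] = 0.0475
  C_33 = (0.95)(0.60) − (-0.35)(-0.05) = 0.5525
det(I−A) = Σ_j (I−A)_1j·C_1j = (0.95)(0.3550) + (-0.35)(0.0325) + (0.00)(0.0350) = 0.325875
adj(I−A) = Cᵀ =
  [ 0.3550   0.2100   0.0175]
  [ 0.0325   0.5700   0.0475]
  [ 0.0350   0.1125   0.5525]
(I − A)⁻¹ = adj(I−A) / det(I−A) ≈
  [   1.0894     0.6444     0.0537]
  [   0.0997     1.7491     0.1458]
  [   0.1074     0.3452     1.6954]
Δx = (I − A)⁻¹ Δd with Δd having +20 in the Sector 1 component and 0 elsewhere.
So Δx_2 = L_21 · (+20), where L_21 = adj(I−A)_21 / det(I−A) = 0.0325 / 0.325875.
Δx_2 = 0.0325 × (+20) / 0.325875 = 0.65 / 0.325875 ≈ 1.99.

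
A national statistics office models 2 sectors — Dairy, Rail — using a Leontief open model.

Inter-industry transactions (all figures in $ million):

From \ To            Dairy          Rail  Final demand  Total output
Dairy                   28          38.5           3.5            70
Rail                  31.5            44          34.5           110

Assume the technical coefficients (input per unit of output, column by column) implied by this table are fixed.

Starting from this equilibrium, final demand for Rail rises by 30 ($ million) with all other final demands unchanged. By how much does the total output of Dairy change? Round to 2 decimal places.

Technical coefficients a_ij = z_ij / X_j:
  a_11 = 28/70 = 0.40, a_21 = 31.5/70 = 0.45
  a_12 = 38.5/110 = 0.35, a_22 = 44/110 = 0.40
I − A =
  [   0.60    -0.35]
  [  -0.45     0.60]
det(I−A) = (0.60)(0.60) − (-0.35)(-0.45) = 0.2025
adj(I−A) = [[0.60, 0.35], [0.45, 0.60]]
(I − A)⁻¹ = adj(I−A) / det(I−A) ≈
  [   2.9630     1.7284]
  [   2.2222     2.9630]
Δx = (I − A)⁻¹ Δd with Δd having +30 in the Rail component and 0 elsewhere.
So Δx_1 = L_12 · (+30), where L_12 = adj(I−A)_12 / det(I−A) = 0.35 / 0.2025.
Δx_1 = 0.35 × (+30) / 0.2025 = 10.50 / 0.2025 ≈ 51.85.

Δx_1 = 51.85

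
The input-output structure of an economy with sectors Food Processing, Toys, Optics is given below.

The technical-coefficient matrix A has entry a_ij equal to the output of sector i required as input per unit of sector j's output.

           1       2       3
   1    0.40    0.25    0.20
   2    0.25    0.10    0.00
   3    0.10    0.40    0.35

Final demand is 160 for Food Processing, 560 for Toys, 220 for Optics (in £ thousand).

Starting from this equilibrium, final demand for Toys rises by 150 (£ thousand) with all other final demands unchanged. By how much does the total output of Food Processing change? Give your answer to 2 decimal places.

Δx_1 = 133.55

I − A =
  [   0.60    -0.25    -0.20]
  [  -0.25     0.90     0.00]
  [  -0.10    -0.40     0.65]
Cofactors of I−A, C_ij = (−1)^(i+j)·(minor ij) (rows/columns in the sector order above):
  C_11 = (0.90)(0.65) − (0.00)(-0.40) = 0.5850
  C_12 = −[(-0.25)(0.65) − (0.00)(-0.10)] = 0.1625
  C_13 = (-0.25)(-0.40) − (0.90)(-0.10) = 0.1900
  C_21 = −[(-0.25)(0.65) − (-0.20)(-0.40)] = 0.2425
  C_22 = (0.60)(0.65) − (-0.20)(-0.10) = 0.3700
  C_23 = −[(0.60)(-0.40) − (-0.25)(-0.10)] = 0.2650
  C_31 = (-0.25)(0.00) − (-0.20)(0.90) = 0.1800
  C_32 = −[(0.60)(0.00) − (-0.20)(-0.25)] = 0.0500
  C_33 = (0.60)(0.90) − (-0.25)(-0.25) = 0.4775
det(I−A) = Σ_j (I−A)_1j·C_1j = (0.60)(0.5850) + (-0.25)(0.1625) + (-0.20)(0.1900) = 0.272375
adj(I−A) = Cᵀ =
  [ 0.5850   0.2425   0.1800]
  [ 0.1625   0.3700   0.0500]
  [ 0.1900   0.2650   0.4775]
(I − A)⁻¹ = adj(I−A) / det(I−A) ≈
  [   2.1478     0.8903     0.6609]
  [   0.5966     1.3584     0.1836]
  [   0.6976     0.9729     1.7531]
Δx = (I − A)⁻¹ Δd with Δd having +150 in the Toys component and 0 elsewhere.
So Δx_1 = L_12 · (+150), where L_12 = adj(I−A)_12 / det(I−A) = 0.2425 / 0.272375.
Δx_1 = 0.2425 × (+150) / 0.272375 = 36.375 / 0.272375 ≈ 133.55.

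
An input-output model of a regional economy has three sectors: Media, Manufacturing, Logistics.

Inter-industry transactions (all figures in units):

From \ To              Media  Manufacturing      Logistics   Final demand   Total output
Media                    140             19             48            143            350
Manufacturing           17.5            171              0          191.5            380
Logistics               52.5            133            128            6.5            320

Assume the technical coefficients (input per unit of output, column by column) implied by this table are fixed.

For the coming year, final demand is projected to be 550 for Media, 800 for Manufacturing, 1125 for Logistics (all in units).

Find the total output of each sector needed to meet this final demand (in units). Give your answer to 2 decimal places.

Technical coefficients a_ij = z_ij / X_j:
  a_11 = 140/350 = 0.40, a_21 = 17.5/350 = 0.05, a_31 = 52.5/350 = 0.15
  a_12 = 19/380 = 0.05, a_22 = 171/380 = 0.45, a_32 = 133/380 = 0.35
  a_13 = 48/320 = 0.15, a_23 = 0/320 = 0.00, a_33 = 128/320 = 0.40
I − A =
  [   0.60    -0.05    -0.15]
  [  -0.05     0.55     0.00]
  [  -0.15    -0.35     0.60]
Cofactors of I−A, C_ij = (−1)^(i+j)·(minor ij) (rows/columns in the sector order above):
  C_11 = (0.55)(0.60) − (0.00)(-0.35) = 0.3300
  C_12 = −[(-0.05)(0.60) − (0.00)(-0.15)] = 0.0300
  C_13 = (-0.05)(-0.35) − (0.55)(-0.15) = 0.1000
  C_21 = −[(-0.05)(0.60) − (-0.15)(-0.35)] = 0.0825
  C_22 = (0.60)(0.60) − (-0.15)(-0.15) = 0.3375
  C_23 = −[(0.60)(-0.35) − (-0.05)(-0.15)] = 0.2175
  C_31 = (-0.05)(0.00) − (-0.15)(0.55) = 0.0825
  C_32 = −[(0.60)(0.00) − (-0.15)(-0.05)] = 0.0075
  C_33 = (0.60)(0.55) − (-0.05)(-0.05) = 0.3275
det(I−A) = Σ_j (I−A)_1j·C_1j = (0.60)(0.3300) + (-0.05)(0.0300) + (-0.15)(0.1000) = 0.1815
adj(I−A) = Cᵀ =
  [ 0.3300   0.0825   0.0825]
  [ 0.0300   0.3375   0.0075]
  [ 0.1000   0.2175   0.3275]
(I − A)⁻¹ = adj(I−A) / det(I−A) ≈
  [   1.8182     0.4545     0.4545]
  [   0.1653     1.8595     0.0413]
  [   0.5510     1.1983     1.8044]
x = (I − A)⁻¹ d = adj(I−A)·d / det(I−A), with det(I−A) = 0.1815:
  x_1 = (0.3300·550 + 0.0825·800 + 0.0825·1125) / 0.1815 = 340.3125 / 0.1815 = 1875.00
  x_2 = (0.0300·550 + 0.3375·800 + 0.0075·1125) / 0.1815 = 294.9375 / 0.1815 = 1625.00
  x_3 = (0.1000·550 + 0.2175·800 + 0.3275·1125) / 0.1815 = 597.4375 / 0.1815 ≈ 3291.67

x_1 = 1875.00, x_2 = 1625.00, x_3 = 3291.67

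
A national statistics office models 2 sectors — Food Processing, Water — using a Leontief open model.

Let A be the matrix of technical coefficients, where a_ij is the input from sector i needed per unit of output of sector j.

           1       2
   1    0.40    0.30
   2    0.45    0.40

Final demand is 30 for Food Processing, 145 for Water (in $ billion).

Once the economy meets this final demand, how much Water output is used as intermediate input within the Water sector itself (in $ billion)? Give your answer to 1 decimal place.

I − A =
  [   0.60    -0.30]
  [  -0.45     0.60]
det(I−A) = (0.60)(0.60) − (-0.30)(-0.45) = 0.2250
adj(I−A) = [[0.60, 0.30], [0.45, 0.60]]
(I − A)⁻¹ = adj(I−A) / det(I−A) ≈
  [   2.6667     1.3333]
  [   2.0000     2.6667]
First solve x = (I − A)⁻¹ d = adj(I−A)·d / det(I−A); in particular x_2 = (0.45·30 + 0.60·145) / 0.2250 = 100.50 / 0.2250 ≈ 446.667.
Intermediate flow from 2 to 2: z_22 = a_22 · x_2 = 0.40 × 100.50 / 0.2250 = 40.20 / 0.2250 ≈ 178.7.

z_22 = 178.7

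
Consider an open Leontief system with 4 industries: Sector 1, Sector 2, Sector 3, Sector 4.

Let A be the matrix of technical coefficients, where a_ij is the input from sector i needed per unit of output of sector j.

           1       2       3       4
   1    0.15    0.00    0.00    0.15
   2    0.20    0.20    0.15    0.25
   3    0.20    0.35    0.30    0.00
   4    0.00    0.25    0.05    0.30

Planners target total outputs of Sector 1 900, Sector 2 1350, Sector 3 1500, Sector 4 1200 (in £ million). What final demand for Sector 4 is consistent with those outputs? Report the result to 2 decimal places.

d_4 = 427.50

I − A =
  [   0.85     0.00     0.00    -0.15]
  [  -0.20     0.80    -0.15    -0.25]
  [  -0.20    -0.35     0.70     0.00]
  [   0.00    -0.25    -0.05     0.70]
d = (I − A) x:
  d_1 = (+0.85)·900 + (+0.00)·1350 + (+0.00)·1500 + (-0.15)·1200 = 585.00
  d_2 = (-0.20)·900 + (+0.80)·1350 + (-0.15)·1500 + (-0.25)·1200 = 375.00
  d_3 = (-0.20)·900 + (-0.35)·1350 + (+0.70)·1500 + (+0.00)·1200 = 397.50
  d_4 = (+0.00)·900 + (-0.25)·1350 + (-0.05)·1500 + (+0.70)·1200 = 427.50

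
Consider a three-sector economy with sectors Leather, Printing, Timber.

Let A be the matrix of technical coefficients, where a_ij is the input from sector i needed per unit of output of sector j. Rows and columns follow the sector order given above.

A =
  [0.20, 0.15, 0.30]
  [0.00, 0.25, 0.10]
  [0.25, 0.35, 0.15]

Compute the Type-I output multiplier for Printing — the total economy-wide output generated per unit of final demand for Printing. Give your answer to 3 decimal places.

m_P = 2.737

I − A =
  [   0.80    -0.15    -0.30]
  [   0.00     0.75    -0.10]
  [  -0.25    -0.35     0.85]
Cofactors of I−A, C_ij = (−1)^(i+j)·(minor ij) (rows/columns in the sector order above):
  C_11 = (0.75)(0.85) − (-0.10)(-0.35) = 0.6025
  C_12 = −[(0.00)(0.85) − (-0.10)(-0.25)] = 0.0250
  C_13 = (0.00)(-0.35) − (0.75)(-0.25) = 0.1875
  C_21 = −[(-0.15)(0.85) − (-0.30)(-0.35)] = 0.2325
  C_22 = (0.80)(0.85) − (-0.30)(-0.25) = 0.6050
  C_23 = −[(0.80)(-0.35) − (-0.15)(-0.25)] = 0.3175
  C_31 = (-0.15)(-0.10) − (-0.30)(0.75) = 0.2400
  C_32 = −[(0.80)(-0.10) − (-0.30)(0.00)] = 0.0800
  C_33 = (0.80)(0.75) − (-0.15)(0.00) = 0.6000
det(I−A) = Σ_j (I−A)_1j·C_1j = (0.80)(0.6025) + (-0.15)(0.0250) + (-0.30)(0.1875) = 0.4220
adj(I−A) = Cᵀ =
  [ 0.6025   0.2325   0.2400]
  [ 0.0250   0.6050   0.0800]
  [ 0.1875   0.3175   0.6000]
(I − A)⁻¹ = adj(I−A) / det(I−A) ≈
  [   1.4277     0.5509     0.5687]
  [   0.0592     1.4336     0.1896]
  [   0.4443     0.7524     1.4218]
The output multiplier for sector j is the column-j sum of the Leontief inverse (I − A)⁻¹ = adj(I−A) / det(I−A).
Column P of adj(I−A): (0.2325, 0.6050, 0.3175); det(I−A) = 0.4220.
m_P = (0.2325 + 0.6050 + 0.3175) / 0.4220 = 1.155 / 0.4220 ≈ 2.737.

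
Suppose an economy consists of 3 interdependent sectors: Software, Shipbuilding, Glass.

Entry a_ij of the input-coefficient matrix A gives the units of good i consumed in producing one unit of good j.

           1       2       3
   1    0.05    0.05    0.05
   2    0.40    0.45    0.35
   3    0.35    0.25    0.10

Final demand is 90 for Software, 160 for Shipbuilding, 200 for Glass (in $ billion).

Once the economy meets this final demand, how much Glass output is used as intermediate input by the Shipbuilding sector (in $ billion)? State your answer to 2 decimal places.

z_32 = 177.92

I − A =
  [   0.95    -0.05    -0.05]
  [  -0.40     0.55    -0.35]
  [  -0.35    -0.25     0.90]
Cofactors of I−A, C_ij = (−1)^(i+j)·(minor ij) (rows/columns in the sector order above):
  C_11 = (0.55)(0.90) − (-0.35)(-0.25) = 0.4075
  C_12 = −[(-0.40)(0.90) − (-0.35)(-0.35)] = 0.4825
  C_13 = (-0.40)(-0.25) − (0.55)(-0.35) = 0.2925
  C_21 = −[(-0.05)(0.90) − (-0.05)(-0.25)] = 0.0575
  C_22 = (0.95)(0.90) − (-0.05)(-0.35) = 0.8375
  C_23 = −[(0.95)(-0.25) − (-0.05)(-0.35)] = 0.2550
  C_31 = (-0.05)(-0.35) − (-0.05)(0.55) = 0.0450
  C_32 = −[(0.95)(-0.35) − (-0.05)(-0.40)] = 0.3525
  C_33 = (0.95)(0.55) − (-0.05)(-0.40) = 0.5025
det(I−A) = Σ_j (I−A)_1j·C_1j = (0.95)(0.4075) + (-0.05)(0.4825) + (-0.05)(0.2925) = 0.348375
adj(I−A) = Cᵀ =
  [ 0.4075   0.0575   0.0450]
  [ 0.4825   0.8375   0.3525]
  [ 0.2925   0.2550   0.5025]
(I − A)⁻¹ = adj(I−A) / det(I−A) ≈
  [   1.1697     0.1651     0.1292]
  [   1.3850     2.4040     1.0118]
  [   0.8396     0.7320     1.4424]
First solve x = (I − A)⁻¹ d = adj(I−A)·d / det(I−A); in particular x_2 = (0.4825·90 + 0.8375·160 + 0.3525·200) / 0.348375 = 247.925 / 0.348375 ≈ 711.6613.
Intermediate flow from 3 to 2: z_32 = a_32 · x_2 = 0.25 × 247.925 / 0.348375 = 61.98125 / 0.348375 ≈ 177.92.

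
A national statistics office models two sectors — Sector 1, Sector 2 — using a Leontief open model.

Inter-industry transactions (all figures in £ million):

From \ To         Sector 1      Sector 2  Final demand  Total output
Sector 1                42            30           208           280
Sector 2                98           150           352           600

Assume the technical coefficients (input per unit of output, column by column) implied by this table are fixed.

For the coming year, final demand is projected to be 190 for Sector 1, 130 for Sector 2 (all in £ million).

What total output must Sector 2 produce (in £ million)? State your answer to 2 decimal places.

Technical coefficients a_ij = z_ij / X_j:
  a_11 = 42/280 = 0.15, a_21 = 98/280 = 0.35
  a_12 = 30/600 = 0.05, a_22 = 150/600 = 0.25
I − A =
  [   0.85    -0.05]
  [  -0.35     0.75]
det(I−A) = (0.85)(0.75) − (-0.05)(-0.35) = 0.6200
adj(I−A) = [[0.75, 0.05], [0.35, 0.85]]
(I − A)⁻¹ = adj(I−A) / det(I−A) ≈
  [   1.2097     0.0806]
  [   0.5645     1.3710]
x = (I − A)⁻¹ d = adj(I−A)·d / det(I−A), with det(I−A) = 0.6200:
  x_1 = (0.75·190 + 0.05·130) / 0.6200 = 149.00 / 0.6200 ≈ 240.32
  x_2 = (0.35·190 + 0.85·130) / 0.6200 = 177.00 / 0.6200 ≈ 285.48

x_2 = 285.48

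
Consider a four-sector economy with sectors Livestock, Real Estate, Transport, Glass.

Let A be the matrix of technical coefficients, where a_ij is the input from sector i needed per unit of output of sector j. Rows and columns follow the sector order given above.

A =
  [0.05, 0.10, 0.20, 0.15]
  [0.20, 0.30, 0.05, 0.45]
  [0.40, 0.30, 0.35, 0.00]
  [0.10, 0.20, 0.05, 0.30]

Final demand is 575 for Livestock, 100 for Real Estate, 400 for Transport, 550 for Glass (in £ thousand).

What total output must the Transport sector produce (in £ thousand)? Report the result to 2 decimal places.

I − A =
  [   0.95    -0.10    -0.20    -0.15]
  [  -0.20     0.70    -0.05    -0.45]
  [  -0.40    -0.30     0.65     0.00]
  [  -0.10    -0.20    -0.05     0.70]
Compute the cofactors C_ij = (−1)^(i+j)·(3×3 minor ij) of I−A; the adjugate is their transpose:
adj(I−A) = Cᵀ =
  [ 0.242750   0.109250   0.092500   0.122250]
  [ 0.143250   0.363500   0.092375   0.264375]
  [ 0.215500   0.235000   0.345000   0.197250]
  [ 0.091000   0.136250   0.064250   0.335000]
det(I−A) = Σ_j (I−A)_1j·C_1j = (0.95)(0.242750) + (-0.10)(0.143250) + (-0.20)(0.215500) + (-0.15)(0.091000) = 0.1595375
(I − A)⁻¹ = adj(I−A) / det(I−A) ≈
  [   1.5216     0.6848     0.5798     0.7663]
  [   0.8979     2.2785     0.5790     1.6571]
  [   1.3508     1.4730     2.1625     1.2364]
  [   0.5704     0.8540     0.4027     2.0998]
x = (I − A)⁻¹ d = adj(I−A)·d / det(I−A), with det(I−A) = 0.1595375:
  x_1 = (0.242750·575 + 0.109250·100 + 0.092500·400 + 0.122250·550) / 0.1595375 = 254.74375 / 0.1595375 ≈ 1596.76
  x_2 = (0.143250·575 + 0.363500·100 + 0.092375·400 + 0.264375·550) / 0.1595375 = 301.075 / 0.1595375 ≈ 1887.17
  x_3 = (0.215500·575 + 0.235000·100 + 0.345000·400 + 0.197250·550) / 0.1595375 = 393.90 / 0.1595375 ≈ 2469.01
  x_4 = (0.091000·575 + 0.136250·100 + 0.064250·400 + 0.335000·550) / 0.1595375 = 275.90 / 0.1595375 ≈ 1729.37

x_3 = 2469.01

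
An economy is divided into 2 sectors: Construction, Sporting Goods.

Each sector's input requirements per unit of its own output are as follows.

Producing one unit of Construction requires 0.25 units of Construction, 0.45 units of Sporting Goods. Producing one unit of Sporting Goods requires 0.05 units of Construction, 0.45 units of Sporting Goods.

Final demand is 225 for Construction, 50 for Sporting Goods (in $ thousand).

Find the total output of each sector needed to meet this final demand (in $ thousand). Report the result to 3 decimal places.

x_1 = 323.718, x_2 = 355.769

I − A =
  [   0.75    -0.05]
  [  -0.45     0.55]
det(I−A) = (0.75)(0.55) − (-0.05)(-0.45) = 0.3900
adj(I−A) = [[0.55, 0.05], [0.45, 0.75]]
(I − A)⁻¹ = adj(I−A) / det(I−A) ≈
  [   1.4103     0.1282]
  [   1.1538     1.9231]
x = (I − A)⁻¹ d = adj(I−A)·d / det(I−A), with det(I−A) = 0.3900:
  x_1 = (0.55·225 + 0.05·50) / 0.3900 = 126.25 / 0.3900 ≈ 323.718
  x_2 = (0.45·225 + 0.75·50) / 0.3900 = 138.75 / 0.3900 ≈ 355.769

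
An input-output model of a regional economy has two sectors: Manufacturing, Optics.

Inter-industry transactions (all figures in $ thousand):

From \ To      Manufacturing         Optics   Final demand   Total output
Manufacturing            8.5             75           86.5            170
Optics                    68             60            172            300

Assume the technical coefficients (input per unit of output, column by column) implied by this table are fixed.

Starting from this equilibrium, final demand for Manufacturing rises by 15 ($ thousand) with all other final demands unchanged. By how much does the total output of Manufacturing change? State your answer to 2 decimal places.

Technical coefficients a_ij = z_ij / X_j:
  a_MM = 8.5/170 = 0.05, a_OM = 68/170 = 0.40
  a_MO = 75/300 = 0.25, a_OO = 60/300 = 0.20
I − A =
  [   0.95    -0.25]
  [  -0.40     0.80]
det(I−A) = (0.95)(0.80) − (-0.25)(-0.40) = 0.6600
adj(I−A) = [[0.80, 0.25], [0.40, 0.95]]
(I − A)⁻¹ = adj(I−A) / det(I−A) ≈
  [   1.2121     0.3788]
  [   0.6061     1.4394]
Δx = (I − A)⁻¹ Δd with Δd having +15 in the Manufacturing component and 0 elsewhere.
So Δx_M = L_MM · (+15), where L_MM = adj(I−A)_MM / det(I−A) = 0.80 / 0.6600.
Δx_M = 0.80 × (+15) / 0.6600 = 12.00 / 0.6600 ≈ 18.18.

Δx_M = 18.18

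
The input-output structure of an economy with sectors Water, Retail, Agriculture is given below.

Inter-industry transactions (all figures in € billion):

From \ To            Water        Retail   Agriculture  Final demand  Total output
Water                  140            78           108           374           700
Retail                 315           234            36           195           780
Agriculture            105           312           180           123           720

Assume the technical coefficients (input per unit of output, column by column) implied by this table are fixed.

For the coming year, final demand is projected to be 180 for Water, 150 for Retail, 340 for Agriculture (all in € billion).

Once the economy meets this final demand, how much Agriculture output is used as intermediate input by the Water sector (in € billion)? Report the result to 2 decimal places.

Technical coefficients a_ij = z_ij / X_j:
  a_11 = 140/700 = 0.20, a_21 = 315/700 = 0.45, a_31 = 105/700 = 0.15
  a_12 = 78/780 = 0.10, a_22 = 234/780 = 0.30, a_32 = 312/780 = 0.40
  a_13 = 108/720 = 0.15, a_23 = 36/720 = 0.05, a_33 = 180/720 = 0.25
I − A =
  [   0.80    -0.10    -0.15]
  [  -0.45     0.70    -0.05]
  [  -0.15    -0.40     0.75]
Cofactors of I−A, C_ij = (−1)^(i+j)·(minor ij) (rows/columns in the sector order above):
  C_11 = (0.70)(0.75) − (-0.05)(-0.40) = 0.5050
  C_12 = −[(-0.45)(0.75) − (-0.05)(-0.15)] = 0.3450
  C_13 = (-0.45)(-0.40) − (0.70)(-0.15) = 0.2850
  C_21 = −[(-0.10)(0.75) − (-0.15)(-0.40)] = 0.1350
  C_22 = (0.80)(0.75) − (-0.15)(-0.15) = 0.5775
  C_23 = −[(0.80)(-0.40) − (-0.10)(-0.15)] = 0.3350
  C_31 = (-0.10)(-0.05) − (-0.15)(0.70) = 0.1100
  C_32 = −[(0.80)(-0.05) − (-0.15)(-0.45)] = 0.1075
  C_33 = (0.80)(0.70) − (-0.10)(-0.45) = 0.5150
det(I−A) = Σ_j (I−A)_1j·C_1j = (0.80)(0.5050) + (-0.10)(0.3450) + (-0.15)(0.2850) = 0.32675
adj(I−A) = Cᵀ =
  [ 0.5050   0.1350   0.1100]
  [ 0.3450   0.5775   0.1075]
  [ 0.2850   0.3350   0.5150]
(I − A)⁻¹ = adj(I−A) / det(I−A) ≈
  [   1.5455     0.4132     0.3366]
  [   1.0559     1.7674     0.3290]
  [   0.8722     1.0252     1.5761]
First solve x = (I − A)⁻¹ d = adj(I−A)·d / det(I−A); in particular x_1 = (0.5050·180 + 0.1350·150 + 0.1100·340) / 0.32675 = 148.55 / 0.32675 ≈ 454.6289.
Intermediate flow from 3 to 1: z_31 = a_31 · x_1 = 0.15 × 148.55 / 0.32675 = 22.2825 / 0.32675 ≈ 68.19.

z_31 = 68.19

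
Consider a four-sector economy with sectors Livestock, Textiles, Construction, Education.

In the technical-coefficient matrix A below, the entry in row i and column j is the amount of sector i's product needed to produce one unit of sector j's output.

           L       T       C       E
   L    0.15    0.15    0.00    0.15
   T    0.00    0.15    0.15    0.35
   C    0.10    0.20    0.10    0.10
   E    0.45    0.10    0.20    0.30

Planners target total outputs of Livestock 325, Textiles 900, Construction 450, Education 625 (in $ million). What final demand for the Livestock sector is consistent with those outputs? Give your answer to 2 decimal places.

I − A =
  [   0.85    -0.15     0.00    -0.15]
  [   0.00     0.85    -0.15    -0.35]
  [  -0.10    -0.20     0.90    -0.10]
  [  -0.45    -0.10    -0.20     0.70]
d = (I − A) x:
  d_L = (+0.85)·325 + (-0.15)·900 + (+0.00)·450 + (-0.15)·625 = 47.50
  d_T = (+0.00)·325 + (+0.85)·900 + (-0.15)·450 + (-0.35)·625 = 478.75
  d_C = (-0.10)·325 + (-0.20)·900 + (+0.90)·450 + (-0.10)·625 = 130.00
  d_E = (-0.45)·325 + (-0.10)·900 + (-0.20)·450 + (+0.70)·625 = 111.25

d_L = 47.50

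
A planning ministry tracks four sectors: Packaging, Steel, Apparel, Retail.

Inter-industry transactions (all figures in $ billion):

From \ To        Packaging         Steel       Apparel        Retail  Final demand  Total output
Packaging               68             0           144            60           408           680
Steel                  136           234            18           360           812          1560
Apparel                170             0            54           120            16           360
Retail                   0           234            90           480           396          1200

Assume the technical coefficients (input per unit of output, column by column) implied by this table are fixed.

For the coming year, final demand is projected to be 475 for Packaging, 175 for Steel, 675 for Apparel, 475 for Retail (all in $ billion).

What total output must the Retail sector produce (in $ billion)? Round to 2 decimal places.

x_R = 1639.47

Technical coefficients a_ij = z_ij / X_j:
  a_PP = 68/680 = 0.10, a_SP = 136/680 = 0.20, a_AP = 170/680 = 0.25, a_RP = 0/680 = 0.00
  a_PS = 0/1560 = 0.00, a_SS = 234/1560 = 0.15, a_AS = 0/1560 = 0.00, a_RS = 234/1560 = 0.15
  a_PA = 144/360 = 0.40, a_SA = 18/360 = 0.05, a_AA = 54/360 = 0.15, a_RA = 90/360 = 0.25
  a_PR = 60/1200 = 0.05, a_SR = 360/1200 = 0.30, a_AR = 120/1200 = 0.10, a_RR = 480/1200 = 0.40
I − A =
  [   0.90     0.00    -0.40    -0.05]
  [  -0.20     0.85    -0.05    -0.30]
  [  -0.25     0.00     0.85    -0.10]
  [   0.00    -0.15    -0.25     0.60]
Compute the cofactors C_ij = (−1)^(i+j)·(3×3 minor ij) of I−A; the adjugate is their transpose:
adj(I−A) = Cᵀ =
  [ 0.373250   0.012375   0.197000   0.070125]
  [ 0.123250   0.373375   0.145000   0.221125]
  [ 0.119250   0.015375   0.417000   0.087125]
  [ 0.080500   0.099750   0.210000   0.565250]
det(I−A) = Σ_j (I−A)_1j·C_1j = (0.90)(0.373250) + (0.00)(0.123250) + (-0.40)(0.119250) + (-0.05)(0.080500) = 0.2842
(I − A)⁻¹ = adj(I−A) / det(I−A) ≈
  [   1.3133     0.0435     0.6932     0.2467]
  [   0.4337     1.3138     0.5102     0.7781]
  [   0.4196     0.0541     1.4673     0.3066]
  [   0.2833     0.3510     0.7389     1.9889]
x = (I − A)⁻¹ d = adj(I−A)·d / det(I−A), with det(I−A) = 0.2842:
  x_P = (0.373250·475 + 0.012375·175 + 0.197000·675 + 0.070125·475) / 0.2842 = 345.74375 / 0.2842 ≈ 1216.55
  x_S = (0.123250·475 + 0.373375·175 + 0.145000·675 + 0.221125·475) / 0.2842 = 326.79375 / 0.2842 ≈ 1149.87
  x_A = (0.119250·475 + 0.015375·175 + 0.417000·675 + 0.087125·475) / 0.2842 = 382.19375 / 0.2842 ≈ 1344.81
  x_R = (0.080500·475 + 0.099750·175 + 0.210000·675 + 0.565250·475) / 0.2842 = 465.9375 / 0.2842 ≈ 1639.47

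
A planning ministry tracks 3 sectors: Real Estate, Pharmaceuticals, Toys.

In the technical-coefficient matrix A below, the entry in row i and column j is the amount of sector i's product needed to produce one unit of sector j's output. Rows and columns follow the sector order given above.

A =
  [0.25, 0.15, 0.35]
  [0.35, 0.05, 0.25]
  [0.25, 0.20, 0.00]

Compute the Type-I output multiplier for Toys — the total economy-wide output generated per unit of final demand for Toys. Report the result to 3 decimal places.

m_3 = 2.651

I − A =
  [   0.75    -0.15    -0.35]
  [  -0.35     0.95    -0.25]
  [  -0.25    -0.20     1.00]
Cofactors of I−A, C_ij = (−1)^(i+j)·(minor ij) (rows/columns in the sector order above):
  C_11 = (0.95)(1.00) − (-0.25)(-0.20) = 0.9000
  C_12 = −[(-0.35)(1.00) − (-0.25)(-0.25)] = 0.4125
  C_13 = (-0.35)(-0.20) − (0.95)(-0.25) = 0.3075
  C_21 = −[(-0.15)(1.00) − (-0.35)(-0.20)] = 0.2200
  C_22 = (0.75)(1.00) − (-0.35)(-0.25) = 0.6625
  C_23 = −[(0.75)(-0.20) − (-0.15)(-0.25)] = 0.1875
  C_31 = (-0.15)(-0.25) − (-0.35)(0.95) = 0.3700
  C_32 = −[(0.75)(-0.25) − (-0.35)(-0.35)] = 0.3100
  C_33 = (0.75)(0.95) − (-0.15)(-0.35) = 0.6600
det(I−A) = Σ_j (I−A)_1j·C_1j = (0.75)(0.9000) + (-0.15)(0.4125) + (-0.35)(0.3075) = 0.5055
adj(I−A) = Cᵀ =
  [ 0.9000   0.2200   0.3700]
  [ 0.4125   0.6625   0.3100]
  [ 0.3075   0.1875   0.6600]
(I − A)⁻¹ = adj(I−A) / det(I−A) ≈
  [   1.7804     0.4352     0.7319]
  [   0.8160     1.3106     0.6133]
  [   0.6083     0.3709     1.3056]
The output multiplier for sector j is the column-j sum of the Leontief inverse (I − A)⁻¹ = adj(I−A) / det(I−A).
Column 3 of adj(I−A): (0.3700, 0.3100, 0.6600); det(I−A) = 0.5055.
m_3 = (0.3700 + 0.3100 + 0.6600) / 0.5055 = 1.34 / 0.5055 ≈ 2.651.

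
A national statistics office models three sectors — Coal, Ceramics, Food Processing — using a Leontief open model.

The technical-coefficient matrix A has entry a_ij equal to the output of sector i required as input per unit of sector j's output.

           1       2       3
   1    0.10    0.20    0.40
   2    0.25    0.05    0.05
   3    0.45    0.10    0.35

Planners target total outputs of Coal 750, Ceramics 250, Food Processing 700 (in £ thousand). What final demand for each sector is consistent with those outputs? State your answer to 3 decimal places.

d_1 = 345.000, d_2 = 15.000, d_3 = 92.500

I − A =
  [   0.90    -0.20    -0.40]
  [  -0.25     0.95    -0.05]
  [  -0.45    -0.10     0.65]
d = (I − A) x:
  d_1 = (+0.90)·750 + (-0.20)·250 + (-0.40)·700 = 345.000
  d_2 = (-0.25)·750 + (+0.95)·250 + (-0.05)·700 = 15.000
  d_3 = (-0.45)·750 + (-0.10)·250 + (+0.65)·700 = 92.500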